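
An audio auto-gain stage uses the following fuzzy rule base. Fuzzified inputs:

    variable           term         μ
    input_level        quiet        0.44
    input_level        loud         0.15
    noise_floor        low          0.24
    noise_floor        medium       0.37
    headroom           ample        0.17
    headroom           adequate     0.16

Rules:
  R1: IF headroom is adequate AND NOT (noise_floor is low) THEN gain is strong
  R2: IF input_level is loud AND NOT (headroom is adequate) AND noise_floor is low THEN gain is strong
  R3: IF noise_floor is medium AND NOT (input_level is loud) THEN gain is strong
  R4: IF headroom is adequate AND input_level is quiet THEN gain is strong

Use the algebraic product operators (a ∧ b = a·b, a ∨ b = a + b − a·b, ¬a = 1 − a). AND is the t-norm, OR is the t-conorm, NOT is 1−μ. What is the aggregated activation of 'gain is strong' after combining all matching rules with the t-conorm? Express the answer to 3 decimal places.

R1: adequate=0.16, ¬low=1−0.24=0.76; AND[a·b] → w = 0.1216
R2: loud=0.15, ¬adequate=1−0.16=0.84, low=0.24; AND[a·b] → w = 0.0302
R3: medium=0.37, ¬loud=1−0.15=0.85; AND[a·b] → w = 0.3145
R4: adequate=0.16, quiet=0.44; AND[a·b] → w = 0.0704
Rules with consequent 'strong': {R1, R2, R3, R4} → strengths 0.1216, 0.0302, 0.3145, 0.0704
Aggregate via t-conorm [a + b − a·b]: 0.4572

0.457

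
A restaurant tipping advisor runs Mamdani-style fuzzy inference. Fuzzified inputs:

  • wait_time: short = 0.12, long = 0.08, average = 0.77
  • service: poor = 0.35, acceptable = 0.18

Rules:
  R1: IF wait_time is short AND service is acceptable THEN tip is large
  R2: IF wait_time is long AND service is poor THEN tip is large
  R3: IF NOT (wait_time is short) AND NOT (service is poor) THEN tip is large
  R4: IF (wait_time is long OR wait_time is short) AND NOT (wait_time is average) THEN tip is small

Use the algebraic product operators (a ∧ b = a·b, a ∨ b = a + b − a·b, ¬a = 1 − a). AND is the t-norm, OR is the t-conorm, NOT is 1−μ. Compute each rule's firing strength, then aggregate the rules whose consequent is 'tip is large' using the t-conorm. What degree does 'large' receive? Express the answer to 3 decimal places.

0.593

R1: short=0.12, acceptable=0.18; AND[a·b] → w = 0.0216
R2: long=0.08, poor=0.35; AND[a·b] → w = 0.0280
R3: ¬short=1−0.12=0.88, ¬poor=1−0.35=0.65; AND[a·b] → w = 0.5720
R4: (long=0.08 OR short=0.12) = 0.1904; AND[a·b] with ¬average=1−0.77=0.23 → w = 0.0438
Rules with consequent 'large': {R1, R2, R3} → strengths 0.0216, 0.0280, 0.5720
Aggregate via t-conorm [a + b − a·b]: 0.5930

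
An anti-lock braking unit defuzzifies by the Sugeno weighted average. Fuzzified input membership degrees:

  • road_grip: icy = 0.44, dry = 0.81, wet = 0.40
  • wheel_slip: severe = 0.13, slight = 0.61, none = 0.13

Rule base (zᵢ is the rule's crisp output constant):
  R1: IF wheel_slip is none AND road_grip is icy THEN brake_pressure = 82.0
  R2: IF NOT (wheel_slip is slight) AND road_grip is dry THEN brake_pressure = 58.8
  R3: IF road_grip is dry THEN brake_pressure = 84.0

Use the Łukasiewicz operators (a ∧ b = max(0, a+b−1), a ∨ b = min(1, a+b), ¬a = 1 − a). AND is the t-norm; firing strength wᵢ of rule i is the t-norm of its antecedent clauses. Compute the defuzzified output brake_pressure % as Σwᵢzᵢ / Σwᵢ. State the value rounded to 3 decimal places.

R1 (z=82.0): none=0.13, icy=0.44; AND[max(0, a+b−1)] → w = 0.00
R2 (z=58.8): ¬slight=1−0.61=0.39, dry=0.81; AND[max(0, a+b−1)] → w = 0.20
R3 (z=84.0): dry=0.81 → w = 0.81
Weighted average = (0.00·82.0 + 0.20·58.8 + 0.81·84.0) / (0.00 + 0.20 + 0.81)
  = 79.8000 / 1.0100 = 79.010

79.010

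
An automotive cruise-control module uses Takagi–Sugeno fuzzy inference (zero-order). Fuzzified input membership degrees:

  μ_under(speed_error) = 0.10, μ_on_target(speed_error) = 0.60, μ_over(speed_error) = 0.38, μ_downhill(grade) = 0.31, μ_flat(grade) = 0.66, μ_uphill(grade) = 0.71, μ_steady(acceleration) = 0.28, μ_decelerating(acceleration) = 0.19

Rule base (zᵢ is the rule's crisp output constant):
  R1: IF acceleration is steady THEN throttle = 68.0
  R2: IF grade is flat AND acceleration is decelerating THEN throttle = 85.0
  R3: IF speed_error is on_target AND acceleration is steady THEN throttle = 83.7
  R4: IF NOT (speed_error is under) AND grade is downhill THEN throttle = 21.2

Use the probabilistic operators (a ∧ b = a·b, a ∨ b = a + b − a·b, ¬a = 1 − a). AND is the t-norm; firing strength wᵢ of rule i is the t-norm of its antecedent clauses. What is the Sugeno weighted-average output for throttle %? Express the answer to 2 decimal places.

58.28

R1 (z=68.0): steady=0.28 → w = 0.2800
R2 (z=85.0): flat=0.66, decelerating=0.19; AND[a·b] → w = 0.1254
R3 (z=83.7): on_target=0.60, steady=0.28; AND[a·b] → w = 0.1680
R4 (z=21.2): ¬under=1−0.10=0.90, downhill=0.31; AND[a·b] → w = 0.2790
Weighted average = (0.2800·68.0 + 0.1254·85.0 + 0.1680·83.7 + 0.2790·21.2) / (0.2800 + 0.1254 + 0.1680 + 0.2790)
  = 49.6754 / 0.8524 = 58.28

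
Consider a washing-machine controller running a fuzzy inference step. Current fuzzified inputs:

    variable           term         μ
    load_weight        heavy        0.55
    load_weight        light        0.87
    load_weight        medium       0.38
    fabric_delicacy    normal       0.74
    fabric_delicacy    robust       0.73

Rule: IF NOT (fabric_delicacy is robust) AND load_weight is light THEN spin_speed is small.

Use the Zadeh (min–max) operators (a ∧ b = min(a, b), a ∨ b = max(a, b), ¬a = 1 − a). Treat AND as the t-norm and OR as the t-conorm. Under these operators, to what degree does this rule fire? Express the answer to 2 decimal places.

0.27

firing strength: ¬robust=1−0.73=0.27, light=0.87; AND[min(a, b)] → w = 0.27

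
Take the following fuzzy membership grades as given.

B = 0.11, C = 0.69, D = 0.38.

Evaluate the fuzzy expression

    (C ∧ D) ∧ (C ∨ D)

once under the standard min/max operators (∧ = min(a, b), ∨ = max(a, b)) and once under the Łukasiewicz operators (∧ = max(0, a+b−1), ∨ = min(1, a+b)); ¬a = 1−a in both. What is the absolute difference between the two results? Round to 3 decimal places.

0.310

Under standard min/max:
  C ∧ D = min(a, b) on (0.69, 0.38) = 0.38
  C ∨ D = max(a, b) on (0.69, 0.38) = 0.69
  (C ∧ D) ∧ (C ∨ D) = min(a, b) on (0.38, 0.69) = 0.38
  → value = 0.3800
Under Łukasiewicz:
  C ∧ D = max(0, a+b−1) on (0.69, 0.38) = 0.07
  C ∨ D = min(1, a+b) on (0.69, 0.38) = 1.00
  (C ∧ D) ∧ (C ∨ D) = max(0, a+b−1) on (0.07, 1.00) = 0.07
  → value = 0.0700
|0.3800 − 0.0700| = 0.310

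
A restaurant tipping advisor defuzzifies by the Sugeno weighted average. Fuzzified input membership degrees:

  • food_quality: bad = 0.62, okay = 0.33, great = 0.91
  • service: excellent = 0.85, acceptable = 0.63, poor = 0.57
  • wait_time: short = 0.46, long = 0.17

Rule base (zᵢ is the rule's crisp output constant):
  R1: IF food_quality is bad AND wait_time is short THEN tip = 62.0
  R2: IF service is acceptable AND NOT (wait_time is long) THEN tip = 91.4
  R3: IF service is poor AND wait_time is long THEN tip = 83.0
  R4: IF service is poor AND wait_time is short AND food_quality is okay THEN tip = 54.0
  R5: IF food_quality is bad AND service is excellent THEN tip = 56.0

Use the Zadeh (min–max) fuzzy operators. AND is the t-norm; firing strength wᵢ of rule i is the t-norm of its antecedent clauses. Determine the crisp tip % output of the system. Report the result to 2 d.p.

R1 (z=62.0): bad=0.62, short=0.46; AND[min(a, b)] → w = 0.46
R2 (z=91.4): acceptable=0.63, ¬long=1−0.17=0.83; AND[min(a, b)] → w = 0.63
R3 (z=83.0): poor=0.57, long=0.17; AND[min(a, b)] → w = 0.17
R4 (z=54.0): poor=0.57, short=0.46, okay=0.33; AND[min(a, b)] → w = 0.33
R5 (z=56.0): bad=0.62, excellent=0.85; AND[min(a, b)] → w = 0.62
Weighted average = (0.46·62.0 + 0.63·91.4 + 0.17·83.0 + 0.33·54.0 + 0.62·56.0) / (0.46 + 0.63 + 0.17 + 0.33 + 0.62)
  = 152.7520 / 2.2100 = 69.12

69.12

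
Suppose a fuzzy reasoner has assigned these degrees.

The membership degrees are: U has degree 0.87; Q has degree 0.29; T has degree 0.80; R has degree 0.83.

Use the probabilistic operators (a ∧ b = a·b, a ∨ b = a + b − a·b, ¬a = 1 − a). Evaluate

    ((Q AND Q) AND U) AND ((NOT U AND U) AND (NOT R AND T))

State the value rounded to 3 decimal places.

0.001

Q AND Q = a·b on (0.2900, 0.2900) = 0.0841
(Q AND Q) AND U = a·b on (0.0841, 0.8700) = 0.0732
NOT U = 1 − 0.8700 = 0.1300
NOT U AND U = a·b on (0.1300, 0.8700) = 0.1131
NOT R = 1 − 0.8300 = 0.1700
NOT R AND T = a·b on (0.1700, 0.8000) = 0.1360
(NOT U AND U) AND (NOT R AND T) = a·b on (0.1131, 0.1360) = 0.0154
((Q AND Q) AND U) AND ((NOT U AND U) AND (NOT R AND T)) = a·b on (0.0732, 0.0154) = 0.0011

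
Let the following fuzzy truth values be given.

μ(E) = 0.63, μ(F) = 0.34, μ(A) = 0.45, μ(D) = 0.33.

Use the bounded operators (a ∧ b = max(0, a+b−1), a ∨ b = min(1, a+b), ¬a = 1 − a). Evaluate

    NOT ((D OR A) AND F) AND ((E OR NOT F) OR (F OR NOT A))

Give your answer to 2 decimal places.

0.88

D OR A = min(1, a+b) on (0.33, 0.45) = 0.78
(D OR A) AND F = max(0, a+b−1) on (0.78, 0.34) = 0.12
NOT ((D OR A) AND F) = 1 − 0.12 = 0.88
NOT F = 1 − 0.34 = 0.66
E OR NOT F = min(1, a+b) on (0.63, 0.66) = 1.00
NOT A = 1 − 0.45 = 0.55
F OR NOT A = min(1, a+b) on (0.34, 0.55) = 0.89
(E OR NOT F) OR (F OR NOT A) = min(1, a+b) on (1.00, 0.89) = 1.00
NOT ((D OR A) AND F) AND ((E OR NOT F) OR (F OR NOT A)) = max(0, a+b−1) on (0.88, 1.00) = 0.88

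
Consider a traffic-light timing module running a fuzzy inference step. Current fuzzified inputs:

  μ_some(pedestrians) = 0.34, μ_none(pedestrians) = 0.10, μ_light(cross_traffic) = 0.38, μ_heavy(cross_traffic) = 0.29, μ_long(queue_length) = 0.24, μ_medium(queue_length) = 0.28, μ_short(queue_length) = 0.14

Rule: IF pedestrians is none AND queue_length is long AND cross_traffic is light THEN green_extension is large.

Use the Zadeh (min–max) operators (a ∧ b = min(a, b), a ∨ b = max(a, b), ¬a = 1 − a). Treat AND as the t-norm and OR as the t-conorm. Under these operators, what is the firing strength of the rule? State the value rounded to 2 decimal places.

0.10

firing strength: none=0.10, long=0.24, light=0.38; AND[min(a, b)] → w = 0.10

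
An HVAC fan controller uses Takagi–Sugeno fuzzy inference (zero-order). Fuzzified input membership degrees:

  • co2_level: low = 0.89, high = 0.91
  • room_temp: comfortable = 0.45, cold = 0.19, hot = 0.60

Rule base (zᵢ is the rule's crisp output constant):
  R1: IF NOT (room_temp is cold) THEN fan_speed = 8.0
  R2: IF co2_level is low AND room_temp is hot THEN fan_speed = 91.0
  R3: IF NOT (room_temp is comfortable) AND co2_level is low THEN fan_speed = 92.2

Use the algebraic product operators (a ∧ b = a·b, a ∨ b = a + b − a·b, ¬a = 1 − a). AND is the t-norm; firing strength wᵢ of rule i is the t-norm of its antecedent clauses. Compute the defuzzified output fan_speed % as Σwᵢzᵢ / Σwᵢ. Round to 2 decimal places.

54.65

R1 (z=8.0): ¬cold=1−0.19=0.81 → w = 0.8100
R2 (z=91.0): low=0.89, hot=0.60; AND[a·b] → w = 0.5340
R3 (z=92.2): ¬comfortable=1−0.45=0.55, low=0.89; AND[a·b] → w = 0.4895
Weighted average = (0.8100·8.0 + 0.5340·91.0 + 0.4895·92.2) / (0.8100 + 0.5340 + 0.4895)
  = 100.2059 / 1.8335 = 54.65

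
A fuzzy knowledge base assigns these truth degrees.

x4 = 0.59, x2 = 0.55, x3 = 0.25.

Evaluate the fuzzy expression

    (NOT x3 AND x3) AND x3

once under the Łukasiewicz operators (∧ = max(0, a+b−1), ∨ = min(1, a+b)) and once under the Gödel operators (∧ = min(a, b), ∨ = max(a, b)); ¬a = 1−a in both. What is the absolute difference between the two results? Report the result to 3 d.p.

0.250

Under Łukasiewicz:
  NOT x3 = 1 − 0.25 = 0.75
  NOT x3 AND x3 = max(0, a+b−1) on (0.75, 0.25) = 0.00
  (NOT x3 AND x3) AND x3 = max(0, a+b−1) on (0.00, 0.25) = 0.00
  → value = 0.0000
Under Gödel:
  NOT x3 = 1 − 0.25 = 0.75
  NOT x3 AND x3 = min(a, b) on (0.75, 0.25) = 0.25
  (NOT x3 AND x3) AND x3 = min(a, b) on (0.25, 0.25) = 0.25
  → value = 0.2500
|0.0000 − 0.2500| = 0.250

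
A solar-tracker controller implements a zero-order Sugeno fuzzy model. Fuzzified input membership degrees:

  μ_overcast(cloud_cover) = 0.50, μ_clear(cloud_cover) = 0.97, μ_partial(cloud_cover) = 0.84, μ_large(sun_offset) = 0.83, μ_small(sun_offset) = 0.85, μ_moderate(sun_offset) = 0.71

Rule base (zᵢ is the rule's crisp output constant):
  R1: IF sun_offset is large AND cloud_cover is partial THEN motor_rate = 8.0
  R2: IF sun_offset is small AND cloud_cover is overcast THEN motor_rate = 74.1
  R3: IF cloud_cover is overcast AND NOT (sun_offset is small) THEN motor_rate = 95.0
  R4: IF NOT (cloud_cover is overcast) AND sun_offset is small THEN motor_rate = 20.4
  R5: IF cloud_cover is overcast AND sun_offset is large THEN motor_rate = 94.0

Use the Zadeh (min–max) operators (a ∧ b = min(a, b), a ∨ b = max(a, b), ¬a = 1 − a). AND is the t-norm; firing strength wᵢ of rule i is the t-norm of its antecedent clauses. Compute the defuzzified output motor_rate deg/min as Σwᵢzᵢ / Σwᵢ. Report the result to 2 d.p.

R1 (z=8.0): large=0.83, partial=0.84; AND[min(a, b)] → w = 0.83
R2 (z=74.1): small=0.85, overcast=0.50; AND[min(a, b)] → w = 0.50
R3 (z=95.0): overcast=0.50, ¬small=1−0.85=0.15; AND[min(a, b)] → w = 0.15
R4 (z=20.4): ¬overcast=1−0.50=0.50, small=0.85; AND[min(a, b)] → w = 0.50
R5 (z=94.0): overcast=0.50, large=0.83; AND[min(a, b)] → w = 0.50
Weighted average = (0.83·8.0 + 0.50·74.1 + 0.15·95.0 + 0.50·20.4 + 0.50·94.0) / (0.83 + 0.50 + 0.15 + 0.50 + 0.50)
  = 115.1400 / 2.4800 = 46.43

46.43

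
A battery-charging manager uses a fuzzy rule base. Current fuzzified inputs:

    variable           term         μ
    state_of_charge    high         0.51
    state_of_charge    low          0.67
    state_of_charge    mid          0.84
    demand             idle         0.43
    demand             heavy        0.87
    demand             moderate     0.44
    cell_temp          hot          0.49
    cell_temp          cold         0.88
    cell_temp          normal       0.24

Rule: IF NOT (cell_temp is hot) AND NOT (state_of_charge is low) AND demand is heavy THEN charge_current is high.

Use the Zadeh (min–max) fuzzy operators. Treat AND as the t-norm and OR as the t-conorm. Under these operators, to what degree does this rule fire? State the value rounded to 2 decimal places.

firing strength: ¬hot=1−0.49=0.51, ¬low=1−0.67=0.33, heavy=0.87; AND[min(a, b)] → w = 0.33

0.33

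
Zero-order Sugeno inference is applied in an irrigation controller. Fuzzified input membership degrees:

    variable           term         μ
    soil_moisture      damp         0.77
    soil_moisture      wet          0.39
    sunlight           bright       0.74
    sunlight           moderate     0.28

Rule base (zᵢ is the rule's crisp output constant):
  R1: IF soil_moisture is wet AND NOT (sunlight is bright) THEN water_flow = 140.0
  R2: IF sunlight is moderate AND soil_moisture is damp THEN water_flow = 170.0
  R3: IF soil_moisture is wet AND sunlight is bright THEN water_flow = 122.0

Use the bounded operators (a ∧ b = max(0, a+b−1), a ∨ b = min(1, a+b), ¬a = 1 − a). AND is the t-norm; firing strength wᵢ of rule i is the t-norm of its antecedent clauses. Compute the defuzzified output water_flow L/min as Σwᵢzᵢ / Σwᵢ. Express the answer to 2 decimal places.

R1 (z=140.0): wet=0.39, ¬bright=1−0.74=0.26; AND[max(0, a+b−1)] → w = 0.00
R2 (z=170.0): moderate=0.28, damp=0.77; AND[max(0, a+b−1)] → w = 0.05
R3 (z=122.0): wet=0.39, bright=0.74; AND[max(0, a+b−1)] → w = 0.13
Weighted average = (0.00·140.0 + 0.05·170.0 + 0.13·122.0) / (0.00 + 0.05 + 0.13)
  = 24.3600 / 0.1800 = 135.33

135.33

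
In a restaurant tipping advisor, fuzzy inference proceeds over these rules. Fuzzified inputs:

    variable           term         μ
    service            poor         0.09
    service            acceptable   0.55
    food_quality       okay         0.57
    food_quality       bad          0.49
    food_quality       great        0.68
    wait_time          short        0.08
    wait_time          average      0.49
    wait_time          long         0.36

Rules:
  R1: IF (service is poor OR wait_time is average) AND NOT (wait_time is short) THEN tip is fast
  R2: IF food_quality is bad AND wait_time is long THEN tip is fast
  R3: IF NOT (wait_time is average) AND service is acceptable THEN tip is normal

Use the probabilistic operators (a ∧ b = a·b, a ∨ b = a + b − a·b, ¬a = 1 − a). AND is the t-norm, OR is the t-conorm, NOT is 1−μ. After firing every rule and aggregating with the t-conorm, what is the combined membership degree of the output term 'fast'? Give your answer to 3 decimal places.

R1: (poor=0.09 OR average=0.49) = 0.5359; AND[a·b] with ¬short=1−0.08=0.92 → w = 0.4930
R2: bad=0.49, long=0.36; AND[a·b] → w = 0.1764
R3: ¬average=1−0.49=0.51, acceptable=0.55; AND[a·b] → w = 0.2805
Rules with consequent 'fast': {R1, R2} → strengths 0.4930, 0.1764
Aggregate via t-conorm [a + b − a·b]: 0.5825

0.582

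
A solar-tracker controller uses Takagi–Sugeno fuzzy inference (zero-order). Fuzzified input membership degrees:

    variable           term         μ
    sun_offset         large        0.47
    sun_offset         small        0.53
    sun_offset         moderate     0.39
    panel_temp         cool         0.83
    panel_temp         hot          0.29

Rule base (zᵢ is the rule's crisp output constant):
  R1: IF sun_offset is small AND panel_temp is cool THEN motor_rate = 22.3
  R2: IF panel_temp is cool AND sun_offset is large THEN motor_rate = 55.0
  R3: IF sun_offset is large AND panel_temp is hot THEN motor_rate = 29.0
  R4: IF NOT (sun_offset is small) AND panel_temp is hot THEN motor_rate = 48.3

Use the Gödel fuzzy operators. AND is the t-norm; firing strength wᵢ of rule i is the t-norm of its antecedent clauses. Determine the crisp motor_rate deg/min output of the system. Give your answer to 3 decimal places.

R1 (z=22.3): small=0.53, cool=0.83; AND[min(a, b)] → w = 0.53
R2 (z=55.0): cool=0.83, large=0.47; AND[min(a, b)] → w = 0.47
R3 (z=29.0): large=0.47, hot=0.29; AND[min(a, b)] → w = 0.29
R4 (z=48.3): ¬small=1−0.53=0.47, hot=0.29; AND[min(a, b)] → w = 0.29
Weighted average = (0.53·22.3 + 0.47·55.0 + 0.29·29.0 + 0.29·48.3) / (0.53 + 0.47 + 0.29 + 0.29)
  = 60.0860 / 1.5800 = 38.029

38.029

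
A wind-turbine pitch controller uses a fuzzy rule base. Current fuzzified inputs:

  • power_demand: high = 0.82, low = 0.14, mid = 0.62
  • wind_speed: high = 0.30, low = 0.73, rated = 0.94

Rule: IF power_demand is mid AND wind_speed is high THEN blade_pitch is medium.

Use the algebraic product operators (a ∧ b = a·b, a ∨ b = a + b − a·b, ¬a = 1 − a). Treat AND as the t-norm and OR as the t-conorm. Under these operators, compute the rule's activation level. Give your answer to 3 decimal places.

firing strength: mid=0.62, high=0.30; AND[a·b] → w = 0.1860

0.186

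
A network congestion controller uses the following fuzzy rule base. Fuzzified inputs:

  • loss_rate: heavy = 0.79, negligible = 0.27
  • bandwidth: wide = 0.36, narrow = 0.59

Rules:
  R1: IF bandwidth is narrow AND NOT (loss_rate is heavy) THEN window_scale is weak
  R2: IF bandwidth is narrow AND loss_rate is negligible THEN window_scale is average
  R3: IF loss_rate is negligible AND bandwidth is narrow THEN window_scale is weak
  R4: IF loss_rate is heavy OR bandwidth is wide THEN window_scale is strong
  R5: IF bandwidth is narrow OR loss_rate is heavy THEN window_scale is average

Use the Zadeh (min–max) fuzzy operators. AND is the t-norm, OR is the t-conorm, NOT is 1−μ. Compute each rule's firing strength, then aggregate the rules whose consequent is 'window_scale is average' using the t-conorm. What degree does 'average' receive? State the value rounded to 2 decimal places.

R1: narrow=0.59, ¬heavy=1−0.79=0.21; AND[min(a, b)] → w = 0.21
R2: narrow=0.59, negligible=0.27; AND[min(a, b)] → w = 0.27
R3: negligible=0.27, narrow=0.59; AND[min(a, b)] → w = 0.27
R4: heavy=0.79, wide=0.36; OR[max(a, b)] → w = 0.79
R5: narrow=0.59, heavy=0.79; OR[max(a, b)] → w = 0.79
Rules with consequent 'average': {R2, R5} → strengths 0.27, 0.79
Aggregate via t-conorm [max(a, b)]: 0.79

0.79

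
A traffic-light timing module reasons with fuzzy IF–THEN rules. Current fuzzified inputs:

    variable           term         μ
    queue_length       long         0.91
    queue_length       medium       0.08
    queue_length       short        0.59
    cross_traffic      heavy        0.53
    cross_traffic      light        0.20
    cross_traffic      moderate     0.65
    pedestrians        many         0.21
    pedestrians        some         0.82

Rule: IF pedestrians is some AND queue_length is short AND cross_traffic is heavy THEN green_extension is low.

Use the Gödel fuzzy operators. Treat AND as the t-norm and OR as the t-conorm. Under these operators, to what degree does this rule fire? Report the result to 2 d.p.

firing strength: some=0.82, short=0.59, heavy=0.53; AND[min(a, b)] → w = 0.53

0.53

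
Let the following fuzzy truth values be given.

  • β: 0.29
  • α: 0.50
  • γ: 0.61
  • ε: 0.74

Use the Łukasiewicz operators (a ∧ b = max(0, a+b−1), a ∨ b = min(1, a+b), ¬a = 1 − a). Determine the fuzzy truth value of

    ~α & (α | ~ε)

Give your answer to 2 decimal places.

0.26

~α = 1 − 0.50 = 0.50
~ε = 1 − 0.74 = 0.26
α | ~ε = min(1, a+b) on (0.50, 0.26) = 0.76
~α & (α | ~ε) = max(0, a+b−1) on (0.50, 0.76) = 0.26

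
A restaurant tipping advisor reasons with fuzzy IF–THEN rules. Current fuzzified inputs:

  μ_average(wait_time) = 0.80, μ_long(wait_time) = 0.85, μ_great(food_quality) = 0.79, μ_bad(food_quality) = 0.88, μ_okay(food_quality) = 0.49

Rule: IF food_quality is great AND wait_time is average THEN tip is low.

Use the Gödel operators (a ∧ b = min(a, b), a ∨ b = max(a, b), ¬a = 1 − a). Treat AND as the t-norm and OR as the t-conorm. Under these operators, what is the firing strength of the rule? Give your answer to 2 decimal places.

0.79

firing strength: great=0.79, average=0.80; AND[min(a, b)] → w = 0.79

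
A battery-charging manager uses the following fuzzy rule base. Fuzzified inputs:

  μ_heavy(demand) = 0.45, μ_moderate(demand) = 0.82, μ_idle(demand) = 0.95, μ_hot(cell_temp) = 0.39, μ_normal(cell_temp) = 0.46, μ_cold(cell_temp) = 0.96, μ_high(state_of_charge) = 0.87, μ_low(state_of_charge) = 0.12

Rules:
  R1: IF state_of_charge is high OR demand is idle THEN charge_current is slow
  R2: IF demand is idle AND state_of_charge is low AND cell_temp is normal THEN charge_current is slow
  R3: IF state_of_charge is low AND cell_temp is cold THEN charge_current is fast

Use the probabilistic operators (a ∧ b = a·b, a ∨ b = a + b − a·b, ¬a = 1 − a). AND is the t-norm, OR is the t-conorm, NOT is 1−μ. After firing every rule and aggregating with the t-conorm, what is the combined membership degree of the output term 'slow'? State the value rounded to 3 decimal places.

R1: high=0.87, idle=0.95; OR[a + b − a·b] → w = 0.9935
R2: idle=0.95, low=0.12, normal=0.46; AND[a·b] → w = 0.0524
R3: low=0.12, cold=0.96; AND[a·b] → w = 0.1152
Rules with consequent 'slow': {R1, R2} → strengths 0.9935, 0.0524
Aggregate via t-conorm [a + b − a·b]: 0.9938

0.994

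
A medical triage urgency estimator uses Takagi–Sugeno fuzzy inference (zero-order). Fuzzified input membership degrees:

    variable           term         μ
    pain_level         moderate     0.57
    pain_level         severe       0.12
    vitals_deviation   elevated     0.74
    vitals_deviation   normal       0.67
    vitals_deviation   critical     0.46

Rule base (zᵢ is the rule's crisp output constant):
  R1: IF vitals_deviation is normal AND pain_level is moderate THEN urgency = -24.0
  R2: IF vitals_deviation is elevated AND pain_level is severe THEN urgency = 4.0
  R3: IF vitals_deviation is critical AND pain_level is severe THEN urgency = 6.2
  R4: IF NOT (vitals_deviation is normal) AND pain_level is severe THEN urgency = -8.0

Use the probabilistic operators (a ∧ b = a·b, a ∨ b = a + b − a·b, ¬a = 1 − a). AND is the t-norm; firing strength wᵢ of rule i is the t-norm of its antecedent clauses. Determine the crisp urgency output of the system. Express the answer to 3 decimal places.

-15.535

R1 (z=-24.0): normal=0.67, moderate=0.57; AND[a·b] → w = 0.3819
R2 (z=4.0): elevated=0.74, severe=0.12; AND[a·b] → w = 0.0888
R3 (z=6.2): critical=0.46, severe=0.12; AND[a·b] → w = 0.0552
R4 (z=-8.0): ¬normal=1−0.67=0.33, severe=0.12; AND[a·b] → w = 0.0396
Weighted average = (0.3819·-24.0 + 0.0888·4.0 + 0.0552·6.2 + 0.0396·-8.0) / (0.3819 + 0.0888 + 0.0552 + 0.0396)
  = -8.7850 / 0.5655 = -15.535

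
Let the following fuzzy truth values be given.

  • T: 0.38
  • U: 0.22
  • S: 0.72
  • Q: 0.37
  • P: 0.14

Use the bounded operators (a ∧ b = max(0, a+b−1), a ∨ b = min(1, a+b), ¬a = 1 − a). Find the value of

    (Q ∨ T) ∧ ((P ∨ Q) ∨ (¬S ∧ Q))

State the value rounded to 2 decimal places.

0.26

Q ∨ T = min(1, a+b) on (0.37, 0.38) = 0.75
P ∨ Q = min(1, a+b) on (0.14, 0.37) = 0.51
¬S = 1 − 0.72 = 0.28
¬S ∧ Q = max(0, a+b−1) on (0.28, 0.37) = 0.00
(P ∨ Q) ∨ (¬S ∧ Q) = min(1, a+b) on (0.51, 0.00) = 0.51
(Q ∨ T) ∧ ((P ∨ Q) ∨ (¬S ∧ Q)) = max(0, a+b−1) on (0.75, 0.51) = 0.26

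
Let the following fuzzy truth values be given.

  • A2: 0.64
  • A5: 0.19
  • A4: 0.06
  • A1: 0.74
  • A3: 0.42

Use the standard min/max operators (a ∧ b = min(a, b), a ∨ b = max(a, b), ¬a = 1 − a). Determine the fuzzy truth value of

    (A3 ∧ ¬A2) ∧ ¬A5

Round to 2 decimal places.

¬A2 = 1 − 0.64 = 0.36
A3 ∧ ¬A2 = min(a, b) on (0.42, 0.36) = 0.36
¬A5 = 1 − 0.19 = 0.81
(A3 ∧ ¬A2) ∧ ¬A5 = min(a, b) on (0.36, 0.81) = 0.36

0.36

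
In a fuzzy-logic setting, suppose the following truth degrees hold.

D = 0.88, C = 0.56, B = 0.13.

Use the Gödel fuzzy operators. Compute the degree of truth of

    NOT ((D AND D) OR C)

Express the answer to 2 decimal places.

0.12

D AND D = min(a, b) on (0.88, 0.88) = 0.88
(D AND D) OR C = max(a, b) on (0.88, 0.56) = 0.88
NOT ((D AND D) OR C) = 1 − 0.88 = 0.12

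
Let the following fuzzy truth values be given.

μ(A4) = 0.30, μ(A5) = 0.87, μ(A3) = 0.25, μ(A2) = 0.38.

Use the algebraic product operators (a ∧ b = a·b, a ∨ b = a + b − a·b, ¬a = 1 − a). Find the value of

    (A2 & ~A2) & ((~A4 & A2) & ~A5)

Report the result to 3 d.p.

0.008

~A2 = 1 − 0.3800 = 0.6200
A2 & ~A2 = a·b on (0.3800, 0.6200) = 0.2356
~A4 = 1 − 0.3000 = 0.7000
~A4 & A2 = a·b on (0.7000, 0.3800) = 0.2660
~A5 = 1 − 0.8700 = 0.1300
(~A4 & A2) & ~A5 = a·b on (0.2660, 0.1300) = 0.0346
(A2 & ~A2) & ((~A4 & A2) & ~A5) = a·b on (0.2356, 0.0346) = 0.0081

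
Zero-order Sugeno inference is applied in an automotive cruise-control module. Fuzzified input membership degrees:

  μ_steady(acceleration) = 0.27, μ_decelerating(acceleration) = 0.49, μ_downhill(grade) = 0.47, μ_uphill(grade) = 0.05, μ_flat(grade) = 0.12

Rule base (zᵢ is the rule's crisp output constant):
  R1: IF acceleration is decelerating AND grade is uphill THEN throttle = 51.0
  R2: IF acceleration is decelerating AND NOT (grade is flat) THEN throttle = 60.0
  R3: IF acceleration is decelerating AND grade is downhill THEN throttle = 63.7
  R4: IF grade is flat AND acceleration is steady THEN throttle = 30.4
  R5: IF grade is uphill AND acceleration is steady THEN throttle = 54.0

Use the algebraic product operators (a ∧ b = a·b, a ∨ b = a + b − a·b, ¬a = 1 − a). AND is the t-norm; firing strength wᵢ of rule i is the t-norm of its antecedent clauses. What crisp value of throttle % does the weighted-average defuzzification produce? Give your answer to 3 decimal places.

R1 (z=51.0): decelerating=0.49, uphill=0.05; AND[a·b] → w = 0.0245
R2 (z=60.0): decelerating=0.49, ¬flat=1−0.12=0.88; AND[a·b] → w = 0.4312
R3 (z=63.7): decelerating=0.49, downhill=0.47; AND[a·b] → w = 0.2303
R4 (z=30.4): flat=0.12, steady=0.27; AND[a·b] → w = 0.0324
R5 (z=54.0): uphill=0.05, steady=0.27; AND[a·b] → w = 0.0135
Weighted average = (0.0245·51.0 + 0.4312·60.0 + 0.2303·63.7 + 0.0324·30.4 + 0.0135·54.0) / (0.0245 + 0.4312 + 0.2303 + 0.0324 + 0.0135)
  = 43.5056 / 0.7319 = 59.442

59.442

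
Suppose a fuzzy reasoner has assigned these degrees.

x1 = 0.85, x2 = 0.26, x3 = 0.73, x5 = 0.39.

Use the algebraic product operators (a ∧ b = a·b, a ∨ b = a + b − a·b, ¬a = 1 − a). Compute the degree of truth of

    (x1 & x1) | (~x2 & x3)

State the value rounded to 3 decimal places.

0.872

x1 & x1 = a·b on (0.8500, 0.8500) = 0.7225
~x2 = 1 − 0.2600 = 0.7400
~x2 & x3 = a·b on (0.7400, 0.7300) = 0.5402
(x1 & x1) | (~x2 & x3) = a + b − a·b on (0.7225, 0.5402) = 0.8724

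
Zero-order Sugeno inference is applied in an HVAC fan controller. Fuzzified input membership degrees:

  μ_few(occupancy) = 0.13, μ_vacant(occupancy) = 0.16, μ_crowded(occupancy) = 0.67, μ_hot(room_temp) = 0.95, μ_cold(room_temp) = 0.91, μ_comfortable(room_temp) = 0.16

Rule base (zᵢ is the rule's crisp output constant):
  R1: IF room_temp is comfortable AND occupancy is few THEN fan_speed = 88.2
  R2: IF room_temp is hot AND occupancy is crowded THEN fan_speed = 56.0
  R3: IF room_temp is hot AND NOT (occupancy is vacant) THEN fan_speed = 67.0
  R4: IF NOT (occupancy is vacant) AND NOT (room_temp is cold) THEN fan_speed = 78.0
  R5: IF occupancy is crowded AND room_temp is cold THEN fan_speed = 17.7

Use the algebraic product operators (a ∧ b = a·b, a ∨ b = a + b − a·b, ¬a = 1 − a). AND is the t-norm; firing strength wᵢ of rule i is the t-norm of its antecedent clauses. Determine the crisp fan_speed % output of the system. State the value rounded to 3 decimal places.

50.282

R1 (z=88.2): comfortable=0.16, few=0.13; AND[a·b] → w = 0.0208
R2 (z=56.0): hot=0.95, crowded=0.67; AND[a·b] → w = 0.6365
R3 (z=67.0): hot=0.95, ¬vacant=1−0.16=0.84; AND[a·b] → w = 0.7980
R4 (z=78.0): ¬vacant=1−0.16=0.84, ¬cold=1−0.91=0.09; AND[a·b] → w = 0.0756
R5 (z=17.7): crowded=0.67, cold=0.91; AND[a·b] → w = 0.6097
Weighted average = (0.0208·88.2 + 0.6365·56.0 + 0.7980·67.0 + 0.0756·78.0 + 0.6097·17.7) / (0.0208 + 0.6365 + 0.7980 + 0.0756 + 0.6097)
  = 107.6330 / 2.1406 = 50.282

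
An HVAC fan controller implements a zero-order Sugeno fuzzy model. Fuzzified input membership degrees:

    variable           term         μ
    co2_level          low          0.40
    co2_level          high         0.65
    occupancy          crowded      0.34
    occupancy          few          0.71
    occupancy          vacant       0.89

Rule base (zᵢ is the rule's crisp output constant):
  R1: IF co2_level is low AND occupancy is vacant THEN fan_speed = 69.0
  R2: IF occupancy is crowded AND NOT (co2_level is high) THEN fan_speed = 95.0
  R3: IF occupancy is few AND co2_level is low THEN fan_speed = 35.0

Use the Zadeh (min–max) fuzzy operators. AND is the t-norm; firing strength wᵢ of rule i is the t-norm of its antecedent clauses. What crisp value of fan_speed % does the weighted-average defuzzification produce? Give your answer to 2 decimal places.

R1 (z=69.0): low=0.40, vacant=0.89; AND[min(a, b)] → w = 0.40
R2 (z=95.0): crowded=0.34, ¬high=1−0.65=0.35; AND[min(a, b)] → w = 0.34
R3 (z=35.0): few=0.71, low=0.40; AND[min(a, b)] → w = 0.40
Weighted average = (0.40·69.0 + 0.34·95.0 + 0.40·35.0) / (0.40 + 0.34 + 0.40)
  = 73.9000 / 1.1400 = 64.82

64.82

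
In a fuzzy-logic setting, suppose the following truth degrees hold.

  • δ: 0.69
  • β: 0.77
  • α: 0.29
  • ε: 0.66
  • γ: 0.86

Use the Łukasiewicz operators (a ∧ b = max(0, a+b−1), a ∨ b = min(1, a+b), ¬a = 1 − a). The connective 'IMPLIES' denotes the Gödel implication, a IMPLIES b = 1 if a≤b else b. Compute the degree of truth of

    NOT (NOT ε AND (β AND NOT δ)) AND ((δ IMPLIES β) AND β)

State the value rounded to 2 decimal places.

0.77

NOT ε = 1 − 0.66 = 0.34
NOT δ = 1 − 0.69 = 0.31
β AND NOT δ = max(0, a+b−1) on (0.77, 0.31) = 0.08
NOT ε AND (β AND NOT δ) = max(0, a+b−1) on (0.34, 0.08) = 0.00
NOT (NOT ε AND (β AND NOT δ)) = 1 − 0.00 = 1.00
δ IMPLIES β  [Gödel: 1 if a≤b else b] with a=0.69, b=0.77 → 1.00
(δ IMPLIES β) AND β = max(0, a+b−1) on (1.00, 0.77) = 0.77
NOT (NOT ε AND (β AND NOT δ)) AND ((δ IMPLIES β) AND β) = max(0, a+b−1) on (1.00, 0.77) = 0.77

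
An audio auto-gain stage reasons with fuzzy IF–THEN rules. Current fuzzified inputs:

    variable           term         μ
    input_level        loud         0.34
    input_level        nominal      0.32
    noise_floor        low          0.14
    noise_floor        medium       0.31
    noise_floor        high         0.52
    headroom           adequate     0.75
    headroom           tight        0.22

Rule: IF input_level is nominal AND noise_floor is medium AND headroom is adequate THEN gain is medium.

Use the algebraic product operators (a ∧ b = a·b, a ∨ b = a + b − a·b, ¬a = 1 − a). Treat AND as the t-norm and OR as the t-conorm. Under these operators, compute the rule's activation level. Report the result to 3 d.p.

firing strength: nominal=0.32, medium=0.31, adequate=0.75; AND[a·b] → w = 0.0744

0.074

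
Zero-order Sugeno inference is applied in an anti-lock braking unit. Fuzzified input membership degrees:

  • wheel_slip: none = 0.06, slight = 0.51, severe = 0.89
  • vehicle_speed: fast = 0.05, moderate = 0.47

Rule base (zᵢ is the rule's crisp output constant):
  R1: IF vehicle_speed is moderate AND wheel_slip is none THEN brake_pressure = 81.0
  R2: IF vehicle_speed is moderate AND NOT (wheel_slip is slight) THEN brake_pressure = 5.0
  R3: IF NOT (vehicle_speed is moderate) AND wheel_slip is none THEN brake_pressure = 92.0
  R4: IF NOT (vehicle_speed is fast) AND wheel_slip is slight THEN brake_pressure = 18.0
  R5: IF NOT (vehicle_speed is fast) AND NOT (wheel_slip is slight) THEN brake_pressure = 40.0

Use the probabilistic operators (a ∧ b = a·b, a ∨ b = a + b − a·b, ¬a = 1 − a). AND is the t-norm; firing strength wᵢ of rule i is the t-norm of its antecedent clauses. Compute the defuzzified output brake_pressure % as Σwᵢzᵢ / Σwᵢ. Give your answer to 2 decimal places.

R1 (z=81.0): moderate=0.47, none=0.06; AND[a·b] → w = 0.0282
R2 (z=5.0): moderate=0.47, ¬slight=1−0.51=0.49; AND[a·b] → w = 0.2303
R3 (z=92.0): ¬moderate=1−0.47=0.53, none=0.06; AND[a·b] → w = 0.0318
R4 (z=18.0): ¬fast=1−0.05=0.95, slight=0.51; AND[a·b] → w = 0.4845
R5 (z=40.0): ¬fast=1−0.05=0.95, ¬slight=1−0.51=0.49; AND[a·b] → w = 0.4655
Weighted average = (0.0282·81.0 + 0.2303·5.0 + 0.0318·92.0 + 0.4845·18.0 + 0.4655·40.0) / (0.0282 + 0.2303 + 0.0318 + 0.4845 + 0.4655)
  = 33.7023 / 1.2403 = 27.17

27.17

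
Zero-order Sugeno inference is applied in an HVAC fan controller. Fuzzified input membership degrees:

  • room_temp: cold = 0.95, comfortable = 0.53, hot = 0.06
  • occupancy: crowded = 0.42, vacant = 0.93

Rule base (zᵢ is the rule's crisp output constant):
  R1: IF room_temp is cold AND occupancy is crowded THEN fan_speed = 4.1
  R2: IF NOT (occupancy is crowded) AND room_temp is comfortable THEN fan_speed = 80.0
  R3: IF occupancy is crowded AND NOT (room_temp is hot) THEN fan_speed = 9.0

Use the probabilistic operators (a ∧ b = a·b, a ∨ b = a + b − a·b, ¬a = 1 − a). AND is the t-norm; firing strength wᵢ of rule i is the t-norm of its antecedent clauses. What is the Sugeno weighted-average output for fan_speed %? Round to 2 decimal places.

27.04

R1 (z=4.1): cold=0.95, crowded=0.42; AND[a·b] → w = 0.3990
R2 (z=80.0): ¬crowded=1−0.42=0.58, comfortable=0.53; AND[a·b] → w = 0.3074
R3 (z=9.0): crowded=0.42, ¬hot=1−0.06=0.94; AND[a·b] → w = 0.3948
Weighted average = (0.3990·4.1 + 0.3074·80.0 + 0.3948·9.0) / (0.3990 + 0.3074 + 0.3948)
  = 29.7811 / 1.1012 = 27.04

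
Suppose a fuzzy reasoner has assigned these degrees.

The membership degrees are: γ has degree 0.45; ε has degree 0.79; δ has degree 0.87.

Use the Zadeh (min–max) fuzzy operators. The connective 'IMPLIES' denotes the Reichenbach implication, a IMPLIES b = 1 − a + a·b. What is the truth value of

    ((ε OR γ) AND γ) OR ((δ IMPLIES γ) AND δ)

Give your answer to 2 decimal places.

0.52

ε OR γ = max(a, b) on (0.79, 0.45) = 0.79
(ε OR γ) AND γ = min(a, b) on (0.79, 0.45) = 0.45
δ IMPLIES γ  [Reichenbach: 1 − a + a·b] with a=0.87, b=0.45 → 0.52
(δ IMPLIES γ) AND δ = min(a, b) on (0.52, 0.87) = 0.52
((ε OR γ) AND γ) OR ((δ IMPLIES γ) AND δ) = max(a, b) on (0.45, 0.52) = 0.52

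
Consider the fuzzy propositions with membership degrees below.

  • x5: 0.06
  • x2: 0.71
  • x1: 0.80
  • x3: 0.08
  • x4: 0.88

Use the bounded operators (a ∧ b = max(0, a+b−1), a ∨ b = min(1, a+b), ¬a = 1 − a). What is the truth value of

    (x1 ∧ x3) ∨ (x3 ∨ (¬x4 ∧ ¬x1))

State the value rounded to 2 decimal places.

0.08

x1 ∧ x3 = max(0, a+b−1) on (0.80, 0.08) = 0.00
¬x4 = 1 − 0.88 = 0.12
¬x1 = 1 − 0.80 = 0.20
¬x4 ∧ ¬x1 = max(0, a+b−1) on (0.12, 0.20) = 0.00
x3 ∨ (¬x4 ∧ ¬x1) = min(1, a+b) on (0.08, 0.00) = 0.08
(x1 ∧ x3) ∨ (x3 ∨ (¬x4 ∧ ¬x1)) = min(1, a+b) on (0.00, 0.08) = 0.08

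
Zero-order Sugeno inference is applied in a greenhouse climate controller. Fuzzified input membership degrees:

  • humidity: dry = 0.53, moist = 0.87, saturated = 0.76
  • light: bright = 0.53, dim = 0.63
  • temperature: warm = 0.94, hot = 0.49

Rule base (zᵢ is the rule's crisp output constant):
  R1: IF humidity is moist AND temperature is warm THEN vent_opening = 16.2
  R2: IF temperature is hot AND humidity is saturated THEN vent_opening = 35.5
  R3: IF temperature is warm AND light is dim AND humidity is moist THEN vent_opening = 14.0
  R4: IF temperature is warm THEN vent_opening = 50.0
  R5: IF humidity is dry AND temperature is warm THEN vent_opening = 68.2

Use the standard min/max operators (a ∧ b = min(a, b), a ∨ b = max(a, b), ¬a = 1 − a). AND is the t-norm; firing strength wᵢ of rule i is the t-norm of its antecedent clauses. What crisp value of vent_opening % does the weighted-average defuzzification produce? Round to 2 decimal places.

R1 (z=16.2): moist=0.87, warm=0.94; AND[min(a, b)] → w = 0.87
R2 (z=35.5): hot=0.49, saturated=0.76; AND[min(a, b)] → w = 0.49
R3 (z=14.0): warm=0.94, dim=0.63, moist=0.87; AND[min(a, b)] → w = 0.63
R4 (z=50.0): warm=0.94 → w = 0.94
R5 (z=68.2): dry=0.53, warm=0.94; AND[min(a, b)] → w = 0.53
Weighted average = (0.87·16.2 + 0.49·35.5 + 0.63·14.0 + 0.94·50.0 + 0.53·68.2) / (0.87 + 0.49 + 0.63 + 0.94 + 0.53)
  = 123.4550 / 3.4600 = 35.68

35.68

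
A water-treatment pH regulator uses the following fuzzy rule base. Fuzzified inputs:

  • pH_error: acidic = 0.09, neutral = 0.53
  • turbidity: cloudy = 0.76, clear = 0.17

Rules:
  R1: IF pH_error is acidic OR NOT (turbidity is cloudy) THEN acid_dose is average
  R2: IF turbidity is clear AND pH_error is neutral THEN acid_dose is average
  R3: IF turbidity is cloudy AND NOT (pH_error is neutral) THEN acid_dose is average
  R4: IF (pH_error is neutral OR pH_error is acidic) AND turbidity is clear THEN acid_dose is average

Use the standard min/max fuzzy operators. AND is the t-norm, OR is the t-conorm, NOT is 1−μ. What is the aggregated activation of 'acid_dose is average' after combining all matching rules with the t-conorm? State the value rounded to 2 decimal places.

0.47

R1: acidic=0.09, ¬cloudy=1−0.76=0.24; OR[max(a, b)] → w = 0.24
R2: clear=0.17, neutral=0.53; AND[min(a, b)] → w = 0.17
R3: cloudy=0.76, ¬neutral=1−0.53=0.47; AND[min(a, b)] → w = 0.47
R4: (neutral=0.53 OR acidic=0.09) = 0.53; AND[min(a, b)] with clear=0.17 → w = 0.17
Rules with consequent 'average': {R1, R2, R3, R4} → strengths 0.24, 0.17, 0.47, 0.17
Aggregate via t-conorm [max(a, b)]: 0.47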